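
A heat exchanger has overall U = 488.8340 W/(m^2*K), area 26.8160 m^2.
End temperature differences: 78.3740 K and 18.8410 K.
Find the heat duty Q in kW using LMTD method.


LMTD = 41.7642 K
Q = 488.8340 * 26.8160 * 41.7642 = 547468.4313 W = 547.4684 kW

547.4684 kW


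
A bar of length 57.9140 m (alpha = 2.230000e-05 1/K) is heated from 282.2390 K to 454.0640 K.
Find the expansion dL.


dT = 171.8250 K
dL = 2.230000e-05 * 57.9140 * 171.8250 = 0.221909 m
L_final = 58.135909 m

dL = 0.221909 m


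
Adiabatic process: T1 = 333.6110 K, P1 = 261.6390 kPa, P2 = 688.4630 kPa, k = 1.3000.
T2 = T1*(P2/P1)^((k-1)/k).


(k-1)/k = 0.2308
(P2/P1)^exp = 1.2502
T2 = 333.6110 * 1.2502 = 417.0658 K

417.0658 K


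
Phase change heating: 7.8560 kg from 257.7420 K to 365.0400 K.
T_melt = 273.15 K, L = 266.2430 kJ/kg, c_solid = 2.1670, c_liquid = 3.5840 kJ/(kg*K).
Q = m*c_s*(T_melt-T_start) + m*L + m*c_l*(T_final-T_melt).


Q1 (sensible, solid) = 7.8560 * 2.1670 * 15.4080 = 262.3051 kJ
Q2 (latent) = 7.8560 * 266.2430 = 2091.6050 kJ
Q3 (sensible, liquid) = 7.8560 * 3.5840 * 91.8900 = 2587.2460 kJ
Q_total = 4941.1561 kJ

4941.1561 kJ


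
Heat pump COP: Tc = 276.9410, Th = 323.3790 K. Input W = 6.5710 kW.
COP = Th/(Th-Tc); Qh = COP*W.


COP = 323.3790 / 46.4380 = 6.9637
Qh = 6.9637 * 6.5710 = 45.7583 kW

COP = 6.9637, Qh = 45.7583 kW


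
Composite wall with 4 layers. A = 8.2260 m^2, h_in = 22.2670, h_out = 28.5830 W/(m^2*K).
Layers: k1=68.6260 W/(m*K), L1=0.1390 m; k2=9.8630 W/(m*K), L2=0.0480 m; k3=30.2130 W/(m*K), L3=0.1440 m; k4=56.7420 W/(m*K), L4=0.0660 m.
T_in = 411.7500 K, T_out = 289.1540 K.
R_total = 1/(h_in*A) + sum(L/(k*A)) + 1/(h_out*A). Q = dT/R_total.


R_conv_in = 1/(22.2670*8.2260) = 0.0055
R_1 = 0.1390/(68.6260*8.2260) = 0.0002
R_2 = 0.0480/(9.8630*8.2260) = 0.0006
R_3 = 0.1440/(30.2130*8.2260) = 0.0006
R_4 = 0.0660/(56.7420*8.2260) = 0.0001
R_conv_out = 1/(28.5830*8.2260) = 0.0043
R_total = 0.0113 K/W
Q = 122.5960 / 0.0113 = 10876.9356 W

R_total = 0.0113 K/W, Q = 10876.9356 W


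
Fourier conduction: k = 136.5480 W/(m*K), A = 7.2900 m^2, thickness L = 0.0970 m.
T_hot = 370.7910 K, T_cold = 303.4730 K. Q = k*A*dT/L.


dT = 67.3180 K
Q = 136.5480 * 7.2900 * 67.3180 / 0.0970 = 690831.8345 W

690831.8345 W


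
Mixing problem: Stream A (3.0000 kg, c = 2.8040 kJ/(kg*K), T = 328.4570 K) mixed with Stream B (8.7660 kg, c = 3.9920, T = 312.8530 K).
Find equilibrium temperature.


num = 13710.9181
den = 43.4059
Tf = 315.8770 K

315.8770 K


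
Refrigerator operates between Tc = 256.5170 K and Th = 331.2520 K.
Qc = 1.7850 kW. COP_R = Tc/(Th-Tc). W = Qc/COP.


COP = 256.5170 / 74.7350 = 3.4324
W = 1.7850 / 3.4324 = 0.5201 kW

COP = 3.4324, W = 0.5201 kW


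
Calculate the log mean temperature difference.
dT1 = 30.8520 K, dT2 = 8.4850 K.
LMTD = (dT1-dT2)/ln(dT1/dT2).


dT1/dT2 = 3.6361
ln(dT1/dT2) = 1.2909
LMTD = 22.3670 / 1.2909 = 17.3266 K

17.3266 K


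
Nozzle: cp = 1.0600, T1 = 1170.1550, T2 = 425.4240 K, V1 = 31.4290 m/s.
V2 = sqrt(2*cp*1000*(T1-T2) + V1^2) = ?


dT = 744.7310 K
2*cp*1000*dT = 1578829.7200
V1^2 = 987.7820
V2 = sqrt(1579817.5020) = 1256.9079 m/s

1256.9079 m/s


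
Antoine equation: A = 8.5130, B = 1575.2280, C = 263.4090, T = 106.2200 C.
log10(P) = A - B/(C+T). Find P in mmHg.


C+T = 369.6290
B/(C+T) = 4.2616
log10(P) = 8.5130 - 4.2616 = 4.2514
P = 10^4.2514 = 17838.3164 mmHg

17838.3164 mmHg


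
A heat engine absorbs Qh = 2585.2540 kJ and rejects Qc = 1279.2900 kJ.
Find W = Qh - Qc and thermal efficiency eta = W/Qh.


W = 2585.2540 - 1279.2900 = 1305.9640 kJ
eta = 1305.9640 / 2585.2540 = 0.5052 = 50.5159%

W = 1305.9640 kJ, eta = 50.5159%


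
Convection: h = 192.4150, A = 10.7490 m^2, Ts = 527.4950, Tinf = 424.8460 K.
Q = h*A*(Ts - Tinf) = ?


dT = 102.6490 K
Q = 192.4150 * 10.7490 * 102.6490 = 212305.7276 W

212305.7276 W


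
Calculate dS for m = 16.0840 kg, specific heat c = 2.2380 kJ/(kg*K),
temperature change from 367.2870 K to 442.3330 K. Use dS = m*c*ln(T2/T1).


T2/T1 = 1.2043
ln(T2/T1) = 0.1859
dS = 16.0840 * 2.2380 * 0.1859 = 6.6924 kJ/K

6.6924 kJ/K


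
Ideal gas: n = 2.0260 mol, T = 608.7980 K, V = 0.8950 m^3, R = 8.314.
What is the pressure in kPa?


P = nRT/V = 2.0260 * 8.314 * 608.7980 / 0.8950
= 10254.6934 / 0.8950 = 11457.7579 Pa = 11.4578 kPa

11.4578 kPa


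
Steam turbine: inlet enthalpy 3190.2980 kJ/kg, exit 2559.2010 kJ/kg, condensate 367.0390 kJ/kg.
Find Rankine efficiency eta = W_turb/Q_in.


W = 631.0970 kJ/kg
Q_in = 2823.2590 kJ/kg
eta = 0.2235 = 22.3535%

eta = 22.3535%


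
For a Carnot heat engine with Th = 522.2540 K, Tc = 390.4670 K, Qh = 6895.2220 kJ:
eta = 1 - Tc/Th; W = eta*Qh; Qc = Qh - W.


eta = 1 - 390.4670/522.2540 = 0.2523
W = 0.2523 * 6895.2220 = 1739.9591 kJ
Qc = 6895.2220 - 1739.9591 = 5155.2629 kJ

eta = 25.2343%, W = 1739.9591 kJ, Qc = 5155.2629 kJ


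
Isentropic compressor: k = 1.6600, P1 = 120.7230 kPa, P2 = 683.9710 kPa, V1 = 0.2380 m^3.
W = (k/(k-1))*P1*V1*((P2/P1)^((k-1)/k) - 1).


(k-1)/k = 0.3976
(P2/P1)^exp = 1.9929
W = 2.5152 * 120.7230 * 0.2380 * (1.9929 - 1) = 71.7519 kJ

71.7519 kJ


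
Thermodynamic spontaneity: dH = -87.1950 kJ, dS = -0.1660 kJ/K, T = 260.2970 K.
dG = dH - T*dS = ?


T*dS = 260.2970 * -0.1660 = -43.2093 kJ
dG = -87.1950 + 43.2093 = -43.9857 kJ (spontaneous)

dG = -43.9857 kJ, spontaneous


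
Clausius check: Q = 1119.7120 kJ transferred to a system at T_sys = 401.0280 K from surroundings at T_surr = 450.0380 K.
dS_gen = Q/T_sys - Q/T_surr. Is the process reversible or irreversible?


dS_sys = 1119.7120/401.0280 = 2.7921 kJ/K
dS_surr = -1119.7120/450.0380 = -2.4880 kJ/K
dS_gen = 2.7921 - 2.4880 = 0.3041 kJ/K (irreversible)

dS_gen = 0.3041 kJ/K, irreversible


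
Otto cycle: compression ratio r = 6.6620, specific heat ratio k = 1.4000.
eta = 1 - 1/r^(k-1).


r^(k-1) = 2.1352
eta = 1 - 1/2.1352 = 0.5317 = 53.1663%

53.1663%


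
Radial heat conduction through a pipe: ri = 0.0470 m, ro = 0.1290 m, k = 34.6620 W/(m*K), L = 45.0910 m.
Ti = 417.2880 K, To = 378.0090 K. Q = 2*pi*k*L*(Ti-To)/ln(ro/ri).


dT = 39.2790 K
ln(ro/ri) = 1.0097
Q = 2*pi*34.6620*45.0910*39.2790 / 1.0097 = 382037.9966 W

382037.9966 W


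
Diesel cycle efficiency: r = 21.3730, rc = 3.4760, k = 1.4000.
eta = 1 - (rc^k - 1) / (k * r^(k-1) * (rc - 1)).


r^(k-1) = 3.4037
rc^k = 5.7215
eta = 0.5998 = 59.9818%

59.9818%


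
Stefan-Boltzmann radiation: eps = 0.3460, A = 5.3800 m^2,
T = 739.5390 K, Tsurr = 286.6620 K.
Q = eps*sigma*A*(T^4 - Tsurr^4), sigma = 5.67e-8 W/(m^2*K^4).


T^4 = 2.9912e+11
Tsurr^4 = 6.7527e+09
Q = 0.3460 * 5.67e-8 * 5.3800 * 2.9237e+11 = 30858.0877 W

30858.0877 W


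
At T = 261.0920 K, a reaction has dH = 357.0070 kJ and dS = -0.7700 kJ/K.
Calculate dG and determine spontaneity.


T*dS = 261.0920 * -0.7700 = -201.0408 kJ
dG = 357.0070 + 201.0408 = 558.0478 kJ (non-spontaneous)

dG = 558.0478 kJ, non-spontaneous


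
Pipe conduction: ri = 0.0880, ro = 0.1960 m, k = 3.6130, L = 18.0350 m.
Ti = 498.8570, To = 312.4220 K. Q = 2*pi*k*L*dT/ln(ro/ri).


dT = 186.4350 K
ln(ro/ri) = 0.8008
Q = 2*pi*3.6130*18.0350*186.4350 / 0.8008 = 95318.9774 W

95318.9774 W


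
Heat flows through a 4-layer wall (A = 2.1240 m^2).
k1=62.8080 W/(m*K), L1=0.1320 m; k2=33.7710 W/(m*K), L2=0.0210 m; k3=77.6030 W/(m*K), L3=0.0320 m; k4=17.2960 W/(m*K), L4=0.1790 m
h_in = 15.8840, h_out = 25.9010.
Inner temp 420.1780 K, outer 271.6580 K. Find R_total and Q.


R_conv_in = 1/(15.8840*2.1240) = 0.0296
R_1 = 0.1320/(62.8080*2.1240) = 0.0010
R_2 = 0.0210/(33.7710*2.1240) = 0.0003
R_3 = 0.0320/(77.6030*2.1240) = 0.0002
R_4 = 0.1790/(17.2960*2.1240) = 0.0049
R_conv_out = 1/(25.9010*2.1240) = 0.0182
R_total = 0.0542 K/W
Q = 148.5200 / 0.0542 = 2741.9070 W

R_total = 0.0542 K/W, Q = 2741.9070 W


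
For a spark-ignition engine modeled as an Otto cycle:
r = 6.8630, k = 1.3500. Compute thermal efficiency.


r^(k-1) = 1.9624
eta = 1 - 1/1.9624 = 0.4904 = 49.0411%

49.0411%


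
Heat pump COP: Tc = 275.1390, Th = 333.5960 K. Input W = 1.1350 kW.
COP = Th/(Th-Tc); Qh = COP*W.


COP = 333.5960 / 58.4570 = 5.7067
Qh = 5.7067 * 1.1350 = 6.4771 kW

COP = 5.7067, Qh = 6.4771 kW


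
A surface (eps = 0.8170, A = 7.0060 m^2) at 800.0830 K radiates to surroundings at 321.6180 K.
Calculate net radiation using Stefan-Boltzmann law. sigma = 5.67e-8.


T^4 = 4.0977e+11
Tsurr^4 = 1.0699e+10
Q = 0.8170 * 5.67e-8 * 7.0060 * 3.9907e+11 = 129516.4527 W

129516.4527 W


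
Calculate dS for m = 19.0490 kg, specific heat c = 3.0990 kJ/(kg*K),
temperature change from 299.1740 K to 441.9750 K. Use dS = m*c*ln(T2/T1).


T2/T1 = 1.4773
ln(T2/T1) = 0.3902
dS = 19.0490 * 3.0990 * 0.3902 = 23.0363 kJ/K

23.0363 kJ/K


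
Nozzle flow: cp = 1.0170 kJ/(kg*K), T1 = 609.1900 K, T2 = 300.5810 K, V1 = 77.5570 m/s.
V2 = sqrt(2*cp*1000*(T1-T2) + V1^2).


dT = 308.6090 K
2*cp*1000*dT = 627710.7060
V1^2 = 6015.0882
V2 = sqrt(633725.7942) = 796.0690 m/s

796.0690 m/s


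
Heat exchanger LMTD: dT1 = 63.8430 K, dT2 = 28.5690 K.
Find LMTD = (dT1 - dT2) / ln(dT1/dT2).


dT1/dT2 = 2.2347
ln(dT1/dT2) = 0.8041
LMTD = 35.2740 / 0.8041 = 43.8674 K

43.8674 K


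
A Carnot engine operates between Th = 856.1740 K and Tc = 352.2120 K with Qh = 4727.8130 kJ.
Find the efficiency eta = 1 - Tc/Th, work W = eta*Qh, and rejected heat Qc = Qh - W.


eta = 1 - 352.2120/856.1740 = 0.5886
W = 0.5886 * 4727.8130 = 2782.8900 kJ
Qc = 4727.8130 - 2782.8900 = 1944.9230 kJ

eta = 58.8621%, W = 2782.8900 kJ, Qc = 1944.9230 kJ


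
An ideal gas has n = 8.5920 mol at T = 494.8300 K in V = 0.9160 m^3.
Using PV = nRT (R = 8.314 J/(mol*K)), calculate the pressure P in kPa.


P = nRT/V = 8.5920 * 8.314 * 494.8300 / 0.9160
= 35347.6308 / 0.9160 = 38589.1166 Pa = 38.5891 kPa

38.5891 kPa


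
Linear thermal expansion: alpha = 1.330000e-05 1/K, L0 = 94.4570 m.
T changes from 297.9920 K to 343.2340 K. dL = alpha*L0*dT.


dT = 45.2420 K
dL = 1.330000e-05 * 94.4570 * 45.2420 = 0.056837 m
L_final = 94.513837 m

dL = 0.056837 m


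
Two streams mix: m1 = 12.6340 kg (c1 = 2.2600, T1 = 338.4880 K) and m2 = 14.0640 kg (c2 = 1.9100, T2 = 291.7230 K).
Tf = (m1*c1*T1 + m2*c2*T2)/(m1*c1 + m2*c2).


num = 17501.1269
den = 55.4151
Tf = 315.8189 K

315.8189 K


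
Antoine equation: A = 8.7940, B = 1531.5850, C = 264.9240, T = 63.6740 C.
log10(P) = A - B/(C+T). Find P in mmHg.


C+T = 328.5980
B/(C+T) = 4.6610
log10(P) = 8.7940 - 4.6610 = 4.1330
P = 10^4.1330 = 13584.1128 mmHg

13584.1128 mmHg


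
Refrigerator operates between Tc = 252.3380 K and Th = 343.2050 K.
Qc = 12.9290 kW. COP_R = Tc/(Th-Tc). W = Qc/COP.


COP = 252.3380 / 90.8670 = 2.7770
W = 12.9290 / 2.7770 = 4.6557 kW

COP = 2.7770, W = 4.6557 kW


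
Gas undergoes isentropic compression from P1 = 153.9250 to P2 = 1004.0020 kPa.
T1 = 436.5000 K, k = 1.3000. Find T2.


(k-1)/k = 0.2308
(P2/P1)^exp = 1.5415
T2 = 436.5000 * 1.5415 = 672.8660 K

672.8660 K


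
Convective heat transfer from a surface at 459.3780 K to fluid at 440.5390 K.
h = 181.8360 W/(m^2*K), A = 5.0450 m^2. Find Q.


dT = 18.8390 K
Q = 181.8360 * 5.0450 * 18.8390 = 17282.1944 W

17282.1944 W


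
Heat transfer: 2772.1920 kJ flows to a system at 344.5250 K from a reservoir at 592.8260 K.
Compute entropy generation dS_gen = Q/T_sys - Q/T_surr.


dS_sys = 2772.1920/344.5250 = 8.0464 kJ/K
dS_surr = -2772.1920/592.8260 = -4.6762 kJ/K
dS_gen = 8.0464 - 4.6762 = 3.3702 kJ/K (irreversible)

dS_gen = 3.3702 kJ/K, irreversible


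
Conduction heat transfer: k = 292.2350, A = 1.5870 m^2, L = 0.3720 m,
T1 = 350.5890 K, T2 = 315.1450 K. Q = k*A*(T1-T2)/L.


dT = 35.4440 K
Q = 292.2350 * 1.5870 * 35.4440 / 0.3720 = 44188.4678 W

44188.4678 W


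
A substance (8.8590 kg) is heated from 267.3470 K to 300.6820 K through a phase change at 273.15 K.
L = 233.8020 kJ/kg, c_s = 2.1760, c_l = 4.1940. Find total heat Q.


Q1 (sensible, solid) = 8.8590 * 2.1760 * 5.8030 = 111.8655 kJ
Q2 (latent) = 8.8590 * 233.8020 = 2071.2519 kJ
Q3 (sensible, liquid) = 8.8590 * 4.1940 * 27.5320 = 1022.9417 kJ
Q_total = 3206.0591 kJ

3206.0591 kJ


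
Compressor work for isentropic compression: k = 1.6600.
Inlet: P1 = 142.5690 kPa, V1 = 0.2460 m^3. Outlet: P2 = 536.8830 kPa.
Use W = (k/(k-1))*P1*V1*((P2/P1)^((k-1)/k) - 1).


(k-1)/k = 0.3976
(P2/P1)^exp = 1.6942
W = 2.5152 * 142.5690 * 0.2460 * (1.6942 - 1) = 61.2327 kJ

61.2327 kJ


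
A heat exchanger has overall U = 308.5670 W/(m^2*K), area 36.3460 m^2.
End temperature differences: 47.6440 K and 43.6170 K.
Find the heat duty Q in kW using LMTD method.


LMTD = 45.6009 K
Q = 308.5670 * 36.3460 * 45.6009 = 511421.7752 W = 511.4218 kW

511.4218 kW


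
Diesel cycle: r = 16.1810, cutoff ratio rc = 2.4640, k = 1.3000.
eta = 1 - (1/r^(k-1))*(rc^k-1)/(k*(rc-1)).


r^(k-1) = 2.3052
rc^k = 3.2295
eta = 0.4918 = 49.1819%

49.1819%


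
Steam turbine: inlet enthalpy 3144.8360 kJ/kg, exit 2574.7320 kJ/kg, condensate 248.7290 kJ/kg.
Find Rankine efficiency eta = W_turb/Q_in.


W = 570.1040 kJ/kg
Q_in = 2896.1070 kJ/kg
eta = 0.1969 = 19.6852%

eta = 19.6852%


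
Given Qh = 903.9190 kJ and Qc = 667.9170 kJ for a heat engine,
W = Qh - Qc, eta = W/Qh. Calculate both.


W = 903.9190 - 667.9170 = 236.0020 kJ
eta = 236.0020 / 903.9190 = 0.2611 = 26.1088%

W = 236.0020 kJ, eta = 26.1088%


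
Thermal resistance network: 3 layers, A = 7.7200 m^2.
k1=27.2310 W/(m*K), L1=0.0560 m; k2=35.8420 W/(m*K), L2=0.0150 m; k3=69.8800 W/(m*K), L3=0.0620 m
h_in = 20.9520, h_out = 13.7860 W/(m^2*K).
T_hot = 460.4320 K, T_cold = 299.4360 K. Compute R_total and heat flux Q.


R_conv_in = 1/(20.9520*7.7200) = 0.0062
R_1 = 0.0560/(27.2310*7.7200) = 0.0003
R_2 = 0.0150/(35.8420*7.7200) = 5.4210e-05
R_3 = 0.0620/(69.8800*7.7200) = 0.0001
R_conv_out = 1/(13.7860*7.7200) = 0.0094
R_total = 0.0160 K/W
Q = 160.9960 / 0.0160 = 10053.4829 W

R_total = 0.0160 K/W, Q = 10053.4829 W


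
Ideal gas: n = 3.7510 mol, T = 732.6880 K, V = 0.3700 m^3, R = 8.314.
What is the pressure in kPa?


P = nRT/V = 3.7510 * 8.314 * 732.6880 / 0.3700
= 22849.4717 / 0.3700 = 61755.3289 Pa = 61.7553 kPa

61.7553 kPa


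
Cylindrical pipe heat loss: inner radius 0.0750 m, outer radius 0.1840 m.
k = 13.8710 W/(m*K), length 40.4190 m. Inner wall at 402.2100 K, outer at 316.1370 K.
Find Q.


dT = 86.0730 K
ln(ro/ri) = 0.8974
Q = 2*pi*13.8710*40.4190*86.0730 / 0.8974 = 337855.5231 W

337855.5231 W


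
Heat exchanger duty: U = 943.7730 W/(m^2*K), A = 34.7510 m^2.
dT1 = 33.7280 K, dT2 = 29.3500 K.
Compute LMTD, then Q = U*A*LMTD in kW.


LMTD = 31.4883 K
Q = 943.7730 * 34.7510 * 31.4883 = 1032723.2426 W = 1032.7232 kW

1032.7232 kW


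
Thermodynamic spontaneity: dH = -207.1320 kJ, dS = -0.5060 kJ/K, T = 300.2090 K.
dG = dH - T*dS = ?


T*dS = 300.2090 * -0.5060 = -151.9058 kJ
dG = -207.1320 + 151.9058 = -55.2262 kJ (spontaneous)

dG = -55.2262 kJ, spontaneous


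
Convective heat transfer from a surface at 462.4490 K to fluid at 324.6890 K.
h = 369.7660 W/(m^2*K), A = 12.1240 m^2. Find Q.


dT = 137.7600 K
Q = 369.7660 * 12.1240 * 137.7600 = 617584.0015 W

617584.0015 W


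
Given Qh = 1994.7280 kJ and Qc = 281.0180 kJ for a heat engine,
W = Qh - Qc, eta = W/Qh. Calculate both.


W = 1994.7280 - 281.0180 = 1713.7100 kJ
eta = 1713.7100 / 1994.7280 = 0.8591 = 85.9120%

W = 1713.7100 kJ, eta = 85.9120%


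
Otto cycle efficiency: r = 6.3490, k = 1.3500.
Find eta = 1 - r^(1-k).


r^(k-1) = 1.9096
eta = 1 - 1/1.9096 = 0.4763 = 47.6335%

47.6335%


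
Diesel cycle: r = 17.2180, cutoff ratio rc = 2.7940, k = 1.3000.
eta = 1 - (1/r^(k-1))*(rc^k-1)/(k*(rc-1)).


r^(k-1) = 2.3485
rc^k = 3.8027
eta = 0.4883 = 48.8296%

48.8296%


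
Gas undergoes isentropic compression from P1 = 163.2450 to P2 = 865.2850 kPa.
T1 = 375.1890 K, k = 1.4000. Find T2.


(k-1)/k = 0.2857
(P2/P1)^exp = 1.6105
T2 = 375.1890 * 1.6105 = 604.2247 K

604.2247 K


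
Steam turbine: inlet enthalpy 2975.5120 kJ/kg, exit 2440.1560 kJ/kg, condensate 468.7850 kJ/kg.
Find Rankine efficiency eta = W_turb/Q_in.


W = 535.3560 kJ/kg
Q_in = 2506.7270 kJ/kg
eta = 0.2136 = 21.3568%

eta = 21.3568%


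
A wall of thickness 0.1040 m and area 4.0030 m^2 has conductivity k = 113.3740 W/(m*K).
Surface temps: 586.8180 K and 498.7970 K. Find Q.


dT = 88.0210 K
Q = 113.3740 * 4.0030 * 88.0210 / 0.1040 = 384106.8201 W

384106.8201 W


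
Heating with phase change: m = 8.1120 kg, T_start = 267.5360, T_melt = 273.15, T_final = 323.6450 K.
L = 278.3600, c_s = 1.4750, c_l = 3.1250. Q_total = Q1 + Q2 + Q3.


Q1 (sensible, solid) = 8.1120 * 1.4750 * 5.6140 = 67.1726 kJ
Q2 (latent) = 8.1120 * 278.3600 = 2258.0563 kJ
Q3 (sensible, liquid) = 8.1120 * 3.1250 * 50.4950 = 1280.0483 kJ
Q_total = 3605.2772 kJ

3605.2772 kJ


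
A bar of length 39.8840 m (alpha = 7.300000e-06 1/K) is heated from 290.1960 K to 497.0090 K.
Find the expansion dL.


dT = 206.8130 K
dL = 7.300000e-06 * 39.8840 * 206.8130 = 0.060214 m
L_final = 39.944214 m

dL = 0.060214 m


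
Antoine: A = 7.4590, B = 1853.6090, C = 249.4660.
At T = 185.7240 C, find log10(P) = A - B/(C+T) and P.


C+T = 435.1900
B/(C+T) = 4.2593
log10(P) = 7.4590 - 4.2593 = 3.1997
P = 10^3.1997 = 1583.7633 mmHg

1583.7633 mmHg


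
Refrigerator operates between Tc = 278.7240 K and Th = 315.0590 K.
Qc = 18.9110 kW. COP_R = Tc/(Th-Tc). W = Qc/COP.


COP = 278.7240 / 36.3350 = 7.6710
W = 18.9110 / 7.6710 = 2.4653 kW

COP = 7.6710, W = 2.4653 kW


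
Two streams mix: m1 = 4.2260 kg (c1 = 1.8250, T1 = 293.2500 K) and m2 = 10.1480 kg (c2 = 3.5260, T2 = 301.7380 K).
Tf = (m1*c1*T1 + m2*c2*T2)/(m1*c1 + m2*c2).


num = 13058.4192
den = 43.4943
Tf = 300.2329 K

300.2329 K


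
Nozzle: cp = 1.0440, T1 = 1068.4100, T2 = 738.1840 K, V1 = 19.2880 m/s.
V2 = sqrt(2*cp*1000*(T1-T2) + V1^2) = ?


dT = 330.2260 K
2*cp*1000*dT = 689511.8880
V1^2 = 372.0269
V2 = sqrt(689883.9149) = 830.5925 m/s

830.5925 m/s


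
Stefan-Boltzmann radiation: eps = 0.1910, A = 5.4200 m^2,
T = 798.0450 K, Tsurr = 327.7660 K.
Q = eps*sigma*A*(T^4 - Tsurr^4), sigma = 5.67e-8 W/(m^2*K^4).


T^4 = 4.0561e+11
Tsurr^4 = 1.1541e+10
Q = 0.1910 * 5.67e-8 * 5.4200 * 3.9407e+11 = 23130.6866 W

23130.6866 W


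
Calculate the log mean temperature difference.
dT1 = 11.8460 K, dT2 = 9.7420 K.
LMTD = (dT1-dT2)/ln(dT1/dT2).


dT1/dT2 = 1.2160
ln(dT1/dT2) = 0.1955
LMTD = 2.1040 / 0.1955 = 10.7597 K

10.7597 K


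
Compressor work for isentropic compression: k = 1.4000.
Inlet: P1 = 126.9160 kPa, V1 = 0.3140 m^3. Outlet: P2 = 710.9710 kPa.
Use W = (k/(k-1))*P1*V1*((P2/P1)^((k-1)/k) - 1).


(k-1)/k = 0.2857
(P2/P1)^exp = 1.6361
W = 3.5000 * 126.9160 * 0.3140 * (1.6361 - 1) = 88.7238 kJ

88.7238 kJ


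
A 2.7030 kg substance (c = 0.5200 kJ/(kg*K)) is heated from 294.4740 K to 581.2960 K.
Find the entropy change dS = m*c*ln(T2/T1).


T2/T1 = 1.9740
ln(T2/T1) = 0.6801
dS = 2.7030 * 0.5200 * 0.6801 = 0.9559 kJ/K

0.9559 kJ/K


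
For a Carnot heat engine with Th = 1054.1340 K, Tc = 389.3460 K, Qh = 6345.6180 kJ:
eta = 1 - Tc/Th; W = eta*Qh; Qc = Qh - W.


eta = 1 - 389.3460/1054.1340 = 0.6306
W = 0.6306 * 6345.6180 = 4001.8543 kJ
Qc = 6345.6180 - 4001.8543 = 2343.7637 kJ

eta = 63.0648%, W = 4001.8543 kJ, Qc = 2343.7637 kJ


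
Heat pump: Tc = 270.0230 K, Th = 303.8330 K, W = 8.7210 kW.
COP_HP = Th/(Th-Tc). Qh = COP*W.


COP = 303.8330 / 33.8100 = 8.9865
Qh = 8.9865 * 8.7210 = 78.3711 kW

COP = 8.9865, Qh = 78.3711 kW


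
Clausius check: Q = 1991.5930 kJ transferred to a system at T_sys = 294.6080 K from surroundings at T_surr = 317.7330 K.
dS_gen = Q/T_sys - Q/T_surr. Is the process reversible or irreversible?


dS_sys = 1991.5930/294.6080 = 6.7601 kJ/K
dS_surr = -1991.5930/317.7330 = -6.2681 kJ/K
dS_gen = 6.7601 - 6.2681 = 0.4920 kJ/K (irreversible)

dS_gen = 0.4920 kJ/K, irreversible


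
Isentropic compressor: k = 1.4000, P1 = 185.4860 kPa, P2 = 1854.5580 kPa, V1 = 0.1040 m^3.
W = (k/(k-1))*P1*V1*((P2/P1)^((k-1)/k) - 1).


(k-1)/k = 0.2857
(P2/P1)^exp = 1.9306
W = 3.5000 * 185.4860 * 0.1040 * (1.9306 - 1) = 62.8318 kJ

62.8318 kJ


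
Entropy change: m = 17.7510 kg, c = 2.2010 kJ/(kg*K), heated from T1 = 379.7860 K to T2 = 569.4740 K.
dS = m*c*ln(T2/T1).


T2/T1 = 1.4995
ln(T2/T1) = 0.4051
dS = 17.7510 * 2.2010 * 0.4051 = 15.8274 kJ/K

15.8274 kJ/K


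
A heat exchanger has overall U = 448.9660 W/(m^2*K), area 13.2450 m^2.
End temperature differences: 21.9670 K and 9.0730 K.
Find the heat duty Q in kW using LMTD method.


LMTD = 14.5820 K
Q = 448.9660 * 13.2450 * 14.5820 = 86712.9042 W = 86.7129 kW

86.7129 kW


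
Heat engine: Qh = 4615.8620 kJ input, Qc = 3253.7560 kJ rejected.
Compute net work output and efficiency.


W = 4615.8620 - 3253.7560 = 1362.1060 kJ
eta = 1362.1060 / 4615.8620 = 0.2951 = 29.5092%

W = 1362.1060 kJ, eta = 29.5092%


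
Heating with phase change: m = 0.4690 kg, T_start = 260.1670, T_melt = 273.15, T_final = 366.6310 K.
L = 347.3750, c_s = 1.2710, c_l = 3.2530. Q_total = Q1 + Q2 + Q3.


Q1 (sensible, solid) = 0.4690 * 1.2710 * 12.9830 = 7.7392 kJ
Q2 (latent) = 0.4690 * 347.3750 = 162.9189 kJ
Q3 (sensible, liquid) = 0.4690 * 3.2530 * 93.4810 = 142.6199 kJ
Q_total = 313.2780 kJ

313.2780 kJ


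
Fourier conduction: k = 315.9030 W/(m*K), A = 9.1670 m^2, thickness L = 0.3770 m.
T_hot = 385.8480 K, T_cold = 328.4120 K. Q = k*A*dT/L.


dT = 57.4360 K
Q = 315.9030 * 9.1670 * 57.4360 / 0.3770 = 441188.1288 W

441188.1288 W


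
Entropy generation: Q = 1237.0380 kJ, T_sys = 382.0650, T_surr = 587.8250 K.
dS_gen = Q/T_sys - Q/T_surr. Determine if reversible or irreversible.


dS_sys = 1237.0380/382.0650 = 3.2378 kJ/K
dS_surr = -1237.0380/587.8250 = -2.1044 kJ/K
dS_gen = 3.2378 - 2.1044 = 1.1333 kJ/K (irreversible)

dS_gen = 1.1333 kJ/K, irreversible


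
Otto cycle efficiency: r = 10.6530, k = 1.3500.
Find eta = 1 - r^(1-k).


r^(k-1) = 2.2888
eta = 1 - 1/2.2888 = 0.5631 = 56.3097%

56.3097%


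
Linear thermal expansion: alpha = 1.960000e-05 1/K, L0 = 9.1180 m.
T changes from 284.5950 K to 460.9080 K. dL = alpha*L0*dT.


dT = 176.3130 K
dL = 1.960000e-05 * 9.1180 * 176.3130 = 0.031509 m
L_final = 9.149509 m

dL = 0.031509 m


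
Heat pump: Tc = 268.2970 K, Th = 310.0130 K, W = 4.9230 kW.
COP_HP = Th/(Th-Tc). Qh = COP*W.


COP = 310.0130 / 41.7160 = 7.4315
Qh = 7.4315 * 4.9230 = 36.5853 kW

COP = 7.4315, Qh = 36.5853 kW


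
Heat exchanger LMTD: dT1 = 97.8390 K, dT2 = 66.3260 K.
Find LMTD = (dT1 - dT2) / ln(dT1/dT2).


dT1/dT2 = 1.4751
ln(dT1/dT2) = 0.3887
LMTD = 31.5130 / 0.3887 = 81.0642 K

81.0642 K


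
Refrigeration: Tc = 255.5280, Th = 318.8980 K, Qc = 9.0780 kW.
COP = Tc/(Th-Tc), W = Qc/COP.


COP = 255.5280 / 63.3700 = 4.0323
W = 9.0780 / 4.0323 = 2.2513 kW

COP = 4.0323, W = 2.2513 kW


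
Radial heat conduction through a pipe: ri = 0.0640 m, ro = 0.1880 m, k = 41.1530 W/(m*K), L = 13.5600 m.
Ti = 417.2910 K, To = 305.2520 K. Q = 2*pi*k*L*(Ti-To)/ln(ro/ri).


dT = 112.0390 K
ln(ro/ri) = 1.0776
Q = 2*pi*41.1530*13.5600*112.0390 / 1.0776 = 364560.2152 W

364560.2152 W


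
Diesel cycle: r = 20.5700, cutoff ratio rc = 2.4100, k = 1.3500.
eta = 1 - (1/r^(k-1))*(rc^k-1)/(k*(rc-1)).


r^(k-1) = 2.8816
rc^k = 3.2789
eta = 0.5845 = 58.4536%

58.4536%


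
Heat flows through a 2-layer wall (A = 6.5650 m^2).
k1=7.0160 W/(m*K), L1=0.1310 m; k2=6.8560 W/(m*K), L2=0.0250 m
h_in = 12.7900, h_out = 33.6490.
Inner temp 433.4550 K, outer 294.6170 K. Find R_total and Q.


R_conv_in = 1/(12.7900*6.5650) = 0.0119
R_1 = 0.1310/(7.0160*6.5650) = 0.0028
R_2 = 0.0250/(6.8560*6.5650) = 0.0006
R_conv_out = 1/(33.6490*6.5650) = 0.0045
R_total = 0.0198 K/W
Q = 138.8380 / 0.0198 = 6999.3288 W

R_total = 0.0198 K/W, Q = 6999.3288 W


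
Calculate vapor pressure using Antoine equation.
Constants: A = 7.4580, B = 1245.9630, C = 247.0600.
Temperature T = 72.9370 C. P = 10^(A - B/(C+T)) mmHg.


C+T = 319.9970
B/(C+T) = 3.8937
log10(P) = 7.4580 - 3.8937 = 3.5643
P = 10^3.5643 = 3667.1538 mmHg

3667.1538 mmHg


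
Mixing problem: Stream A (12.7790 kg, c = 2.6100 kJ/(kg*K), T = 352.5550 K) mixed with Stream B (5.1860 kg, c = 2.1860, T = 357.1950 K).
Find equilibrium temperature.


num = 15808.2093
den = 44.6898
Tf = 353.7320 K

353.7320 K


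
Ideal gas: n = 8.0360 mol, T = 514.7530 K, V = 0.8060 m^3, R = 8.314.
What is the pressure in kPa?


P = nRT/V = 8.0360 * 8.314 * 514.7530 / 0.8060
= 34391.3192 / 0.8060 = 42669.1305 Pa = 42.6691 kPa

42.6691 kPa


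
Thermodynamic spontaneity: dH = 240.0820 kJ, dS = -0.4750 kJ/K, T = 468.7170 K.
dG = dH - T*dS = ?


T*dS = 468.7170 * -0.4750 = -222.6406 kJ
dG = 240.0820 + 222.6406 = 462.7226 kJ (non-spontaneous)

dG = 462.7226 kJ, non-spontaneous


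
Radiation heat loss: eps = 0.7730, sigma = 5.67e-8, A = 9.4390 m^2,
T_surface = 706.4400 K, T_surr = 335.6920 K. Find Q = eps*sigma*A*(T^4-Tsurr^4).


T^4 = 2.4906e+11
Tsurr^4 = 1.2699e+10
Q = 0.7730 * 5.67e-8 * 9.4390 * 2.3636e+11 = 97782.6148 W

97782.6148 W


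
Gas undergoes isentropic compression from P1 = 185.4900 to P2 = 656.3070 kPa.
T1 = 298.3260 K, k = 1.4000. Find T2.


(k-1)/k = 0.2857
(P2/P1)^exp = 1.4348
T2 = 298.3260 * 1.4348 = 428.0429 K

428.0429 K


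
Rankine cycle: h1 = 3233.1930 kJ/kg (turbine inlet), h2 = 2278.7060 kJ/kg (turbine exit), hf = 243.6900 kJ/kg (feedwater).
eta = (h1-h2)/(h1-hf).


W = 954.4870 kJ/kg
Q_in = 2989.5030 kJ/kg
eta = 0.3193 = 31.9279%

eta = 31.9279%


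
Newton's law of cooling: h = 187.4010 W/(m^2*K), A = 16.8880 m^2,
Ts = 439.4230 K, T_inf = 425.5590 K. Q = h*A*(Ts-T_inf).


dT = 13.8640 K
Q = 187.4010 * 16.8880 * 13.8640 = 43877.1766 W

43877.1766 W


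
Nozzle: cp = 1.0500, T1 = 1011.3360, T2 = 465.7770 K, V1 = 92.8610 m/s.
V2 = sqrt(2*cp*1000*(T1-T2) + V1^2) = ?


dT = 545.5590 K
2*cp*1000*dT = 1145673.9000
V1^2 = 8623.1653
V2 = sqrt(1154297.0653) = 1074.3822 m/s

1074.3822 m/s


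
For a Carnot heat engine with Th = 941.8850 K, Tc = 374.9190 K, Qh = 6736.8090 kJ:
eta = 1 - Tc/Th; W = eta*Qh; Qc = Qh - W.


eta = 1 - 374.9190/941.8850 = 0.6019
W = 0.6019 * 6736.8090 = 4055.2102 kJ
Qc = 6736.8090 - 4055.2102 = 2681.5988 kJ

eta = 60.1948%, W = 4055.2102 kJ, Qc = 2681.5988 kJ


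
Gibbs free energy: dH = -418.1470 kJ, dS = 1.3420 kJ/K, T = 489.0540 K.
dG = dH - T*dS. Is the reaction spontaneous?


T*dS = 489.0540 * 1.3420 = 656.3105 kJ
dG = -418.1470 - 656.3105 = -1074.4575 kJ (spontaneous)

dG = -1074.4575 kJ, spontaneous


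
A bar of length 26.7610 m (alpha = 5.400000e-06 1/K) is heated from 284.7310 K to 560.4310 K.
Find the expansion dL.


dT = 275.7000 K
dL = 5.400000e-06 * 26.7610 * 275.7000 = 0.039841 m
L_final = 26.800841 m

dL = 0.039841 m


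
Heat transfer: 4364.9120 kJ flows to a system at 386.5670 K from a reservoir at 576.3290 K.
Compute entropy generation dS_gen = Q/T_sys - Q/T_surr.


dS_sys = 4364.9120/386.5670 = 11.2915 kJ/K
dS_surr = -4364.9120/576.3290 = -7.5736 kJ/K
dS_gen = 11.2915 - 7.5736 = 3.7178 kJ/K (irreversible)

dS_gen = 3.7178 kJ/K, irreversible


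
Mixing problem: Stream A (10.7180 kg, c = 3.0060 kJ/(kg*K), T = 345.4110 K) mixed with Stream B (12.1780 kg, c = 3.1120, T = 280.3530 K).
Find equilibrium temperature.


num = 21753.3580
den = 70.1162
Tf = 310.2471 K

310.2471 K


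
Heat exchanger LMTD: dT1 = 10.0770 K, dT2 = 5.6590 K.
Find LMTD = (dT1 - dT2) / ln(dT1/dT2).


dT1/dT2 = 1.7807
ln(dT1/dT2) = 0.5770
LMTD = 4.4180 / 0.5770 = 7.6567 K

7.6567 K


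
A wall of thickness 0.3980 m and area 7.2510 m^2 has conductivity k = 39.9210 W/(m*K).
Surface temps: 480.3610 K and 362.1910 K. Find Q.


dT = 118.1700 K
Q = 39.9210 * 7.2510 * 118.1700 / 0.3980 = 85945.5668 W

85945.5668 W


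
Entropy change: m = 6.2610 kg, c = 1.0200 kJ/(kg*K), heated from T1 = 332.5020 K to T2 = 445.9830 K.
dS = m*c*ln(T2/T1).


T2/T1 = 1.3413
ln(T2/T1) = 0.2936
dS = 6.2610 * 1.0200 * 0.2936 = 1.8752 kJ/K

1.8752 kJ/K


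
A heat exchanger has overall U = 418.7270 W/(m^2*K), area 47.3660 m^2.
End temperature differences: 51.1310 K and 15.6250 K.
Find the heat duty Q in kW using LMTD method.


LMTD = 29.9498 K
Q = 418.7270 * 47.3660 * 29.9498 = 594006.2165 W = 594.0062 kW

594.0062 kW


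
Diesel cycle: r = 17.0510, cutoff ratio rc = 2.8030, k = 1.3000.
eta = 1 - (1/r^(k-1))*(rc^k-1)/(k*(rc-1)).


r^(k-1) = 2.3417
rc^k = 3.8187
eta = 0.4865 = 48.6456%

48.6456%


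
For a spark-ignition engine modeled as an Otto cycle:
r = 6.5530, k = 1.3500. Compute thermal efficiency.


r^(k-1) = 1.9309
eta = 1 - 1/1.9309 = 0.4821 = 48.2100%

48.2100%


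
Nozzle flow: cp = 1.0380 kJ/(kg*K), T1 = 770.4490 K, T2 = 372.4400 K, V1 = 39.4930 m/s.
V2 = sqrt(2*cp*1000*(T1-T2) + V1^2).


dT = 398.0090 K
2*cp*1000*dT = 826266.6840
V1^2 = 1559.6970
V2 = sqrt(827826.3810) = 909.8496 m/s

909.8496 m/s


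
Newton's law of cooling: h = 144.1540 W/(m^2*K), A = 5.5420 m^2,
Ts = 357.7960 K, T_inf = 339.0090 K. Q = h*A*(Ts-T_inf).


dT = 18.7870 K
Q = 144.1540 * 5.5420 * 18.7870 = 15008.9619 W

15008.9619 W


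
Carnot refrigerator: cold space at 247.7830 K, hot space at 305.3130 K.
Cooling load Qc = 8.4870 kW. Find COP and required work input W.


COP = 247.7830 / 57.5300 = 4.3070
W = 8.4870 / 4.3070 = 1.9705 kW

COP = 4.3070, W = 1.9705 kW


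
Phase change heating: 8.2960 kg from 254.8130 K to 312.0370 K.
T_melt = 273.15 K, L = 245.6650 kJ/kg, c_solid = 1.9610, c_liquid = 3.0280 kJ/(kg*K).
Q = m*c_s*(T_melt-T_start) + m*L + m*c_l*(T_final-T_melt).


Q1 (sensible, solid) = 8.2960 * 1.9610 * 18.3370 = 298.3147 kJ
Q2 (latent) = 8.2960 * 245.6650 = 2038.0368 kJ
Q3 (sensible, liquid) = 8.2960 * 3.0280 * 38.8870 = 976.8526 kJ
Q_total = 3313.2042 kJ

3313.2042 kJ


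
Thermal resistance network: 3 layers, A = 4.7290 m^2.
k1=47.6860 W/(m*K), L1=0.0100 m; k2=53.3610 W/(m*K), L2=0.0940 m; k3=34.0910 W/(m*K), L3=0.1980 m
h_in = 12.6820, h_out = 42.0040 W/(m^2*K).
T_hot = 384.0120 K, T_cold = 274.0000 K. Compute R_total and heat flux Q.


R_conv_in = 1/(12.6820*4.7290) = 0.0167
R_1 = 0.0100/(47.6860*4.7290) = 4.4345e-05
R_2 = 0.0940/(53.3610*4.7290) = 0.0004
R_3 = 0.1980/(34.0910*4.7290) = 0.0012
R_conv_out = 1/(42.0040*4.7290) = 0.0050
R_total = 0.0234 K/W
Q = 110.0120 / 0.0234 = 4710.7394 W

R_total = 0.0234 K/W, Q = 4710.7394 W


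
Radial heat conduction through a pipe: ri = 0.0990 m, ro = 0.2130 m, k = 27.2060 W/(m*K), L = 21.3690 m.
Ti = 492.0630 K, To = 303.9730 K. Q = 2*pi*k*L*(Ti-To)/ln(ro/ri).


dT = 188.0900 K
ln(ro/ri) = 0.7662
Q = 2*pi*27.2060*21.3690*188.0900 / 0.7662 = 896743.0350 W

896743.0350 W


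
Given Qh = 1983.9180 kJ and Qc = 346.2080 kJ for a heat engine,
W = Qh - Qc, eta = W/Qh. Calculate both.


W = 1983.9180 - 346.2080 = 1637.7100 kJ
eta = 1637.7100 / 1983.9180 = 0.8255 = 82.5493%

W = 1637.7100 kJ, eta = 82.5493%


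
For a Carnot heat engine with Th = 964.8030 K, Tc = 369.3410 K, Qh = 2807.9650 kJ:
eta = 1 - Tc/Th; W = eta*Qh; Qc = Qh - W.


eta = 1 - 369.3410/964.8030 = 0.6172
W = 0.6172 * 2807.9650 = 1733.0341 kJ
Qc = 2807.9650 - 1733.0341 = 1074.9309 kJ

eta = 61.7185%, W = 1733.0341 kJ, Qc = 1074.9309 kJ


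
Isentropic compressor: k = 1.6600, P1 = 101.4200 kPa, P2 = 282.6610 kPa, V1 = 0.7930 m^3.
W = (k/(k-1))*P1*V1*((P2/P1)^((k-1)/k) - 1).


(k-1)/k = 0.3976
(P2/P1)^exp = 1.5031
W = 2.5152 * 101.4200 * 0.7930 * (1.5031 - 1) = 101.7664 kJ

101.7664 kJ


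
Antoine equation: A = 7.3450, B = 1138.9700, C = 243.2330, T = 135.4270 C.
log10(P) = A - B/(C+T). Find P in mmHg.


C+T = 378.6600
B/(C+T) = 3.0079
log10(P) = 7.3450 - 3.0079 = 4.3371
P = 10^4.3371 = 21732.2021 mmHg

21732.2021 mmHg


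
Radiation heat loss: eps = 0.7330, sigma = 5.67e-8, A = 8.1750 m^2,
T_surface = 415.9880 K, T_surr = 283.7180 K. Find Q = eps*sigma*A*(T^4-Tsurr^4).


T^4 = 2.9945e+10
Tsurr^4 = 6.4796e+09
Q = 0.7330 * 5.67e-8 * 8.1750 * 2.3465e+10 = 7972.6284 W

7972.6284 W


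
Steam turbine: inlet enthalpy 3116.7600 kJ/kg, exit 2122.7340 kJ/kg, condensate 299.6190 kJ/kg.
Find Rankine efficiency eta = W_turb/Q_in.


W = 994.0260 kJ/kg
Q_in = 2817.1410 kJ/kg
eta = 0.3528 = 35.2849%

eta = 35.2849%


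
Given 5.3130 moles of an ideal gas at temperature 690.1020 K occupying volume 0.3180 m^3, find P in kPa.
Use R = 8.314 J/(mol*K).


P = nRT/V = 5.3130 * 8.314 * 690.1020 / 0.3180
= 30483.3802 / 0.3180 = 95859.6860 Pa = 95.8597 kPa

95.8597 kPa


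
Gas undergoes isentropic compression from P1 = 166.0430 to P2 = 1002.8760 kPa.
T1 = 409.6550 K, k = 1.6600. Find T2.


(k-1)/k = 0.3976
(P2/P1)^exp = 2.0442
T2 = 409.6550 * 2.0442 = 837.4270 K

837.4270 K


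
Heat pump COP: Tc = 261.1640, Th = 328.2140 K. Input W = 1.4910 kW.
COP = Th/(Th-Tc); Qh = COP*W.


COP = 328.2140 / 67.0500 = 4.8951
Qh = 4.8951 * 1.4910 = 7.2985 kW

COP = 4.8951, Qh = 7.2985 kW


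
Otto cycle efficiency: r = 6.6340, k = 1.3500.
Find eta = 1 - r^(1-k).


r^(k-1) = 1.9392
eta = 1 - 1/1.9392 = 0.4843 = 48.4322%

48.4322%


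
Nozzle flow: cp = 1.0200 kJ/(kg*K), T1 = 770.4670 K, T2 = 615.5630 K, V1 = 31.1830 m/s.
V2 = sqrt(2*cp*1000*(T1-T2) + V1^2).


dT = 154.9040 K
2*cp*1000*dT = 316004.1600
V1^2 = 972.3795
V2 = sqrt(316976.5395) = 563.0067 m/s

563.0067 m/s


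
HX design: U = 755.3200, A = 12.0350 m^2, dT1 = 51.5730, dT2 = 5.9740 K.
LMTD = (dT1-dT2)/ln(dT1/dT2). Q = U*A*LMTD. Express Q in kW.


LMTD = 21.1539 K
Q = 755.3200 * 12.0350 * 21.1539 = 192294.9761 W = 192.2950 kW

192.2950 kW


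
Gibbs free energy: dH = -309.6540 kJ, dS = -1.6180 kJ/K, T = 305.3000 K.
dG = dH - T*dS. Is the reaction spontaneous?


T*dS = 305.3000 * -1.6180 = -493.9754 kJ
dG = -309.6540 + 493.9754 = 184.3214 kJ (non-spontaneous)

dG = 184.3214 kJ, non-spontaneous


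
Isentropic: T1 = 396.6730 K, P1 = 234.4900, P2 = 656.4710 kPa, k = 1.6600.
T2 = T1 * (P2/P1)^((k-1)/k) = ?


(k-1)/k = 0.3976
(P2/P1)^exp = 1.5058
T2 = 396.6730 * 1.5058 = 597.2990 K

597.2990 K


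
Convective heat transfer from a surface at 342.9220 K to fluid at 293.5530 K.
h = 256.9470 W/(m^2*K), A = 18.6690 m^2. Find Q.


dT = 49.3690 K
Q = 256.9470 * 18.6690 * 49.3690 = 236820.3058 W

236820.3058 W


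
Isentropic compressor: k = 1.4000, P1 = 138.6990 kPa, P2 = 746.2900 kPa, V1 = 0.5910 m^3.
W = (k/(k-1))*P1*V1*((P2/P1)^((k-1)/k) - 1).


(k-1)/k = 0.2857
(P2/P1)^exp = 1.6174
W = 3.5000 * 138.6990 * 0.5910 * (1.6174 - 1) = 177.1232 kJ

177.1232 kJ


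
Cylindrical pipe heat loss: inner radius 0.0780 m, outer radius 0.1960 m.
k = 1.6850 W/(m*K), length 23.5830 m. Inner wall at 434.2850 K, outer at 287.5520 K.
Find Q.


dT = 146.7330 K
ln(ro/ri) = 0.9214
Q = 2*pi*1.6850*23.5830*146.7330 / 0.9214 = 39760.8504 W

39760.8504 W


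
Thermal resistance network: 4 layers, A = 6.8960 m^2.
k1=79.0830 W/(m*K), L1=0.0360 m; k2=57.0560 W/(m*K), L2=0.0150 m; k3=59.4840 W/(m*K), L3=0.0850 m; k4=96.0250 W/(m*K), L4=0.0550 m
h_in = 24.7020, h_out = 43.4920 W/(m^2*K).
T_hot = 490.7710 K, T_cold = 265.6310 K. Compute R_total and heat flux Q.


R_conv_in = 1/(24.7020*6.8960) = 0.0059
R_1 = 0.0360/(79.0830*6.8960) = 6.6012e-05
R_2 = 0.0150/(57.0560*6.8960) = 3.8123e-05
R_3 = 0.0850/(59.4840*6.8960) = 0.0002
R_4 = 0.0550/(96.0250*6.8960) = 8.3058e-05
R_conv_out = 1/(43.4920*6.8960) = 0.0033
R_total = 0.0096 K/W
Q = 225.1400 / 0.0096 = 23454.3766 W

R_total = 0.0096 K/W, Q = 23454.3766 W


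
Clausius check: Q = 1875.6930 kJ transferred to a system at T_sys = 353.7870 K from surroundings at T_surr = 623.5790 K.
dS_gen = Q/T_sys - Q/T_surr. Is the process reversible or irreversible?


dS_sys = 1875.6930/353.7870 = 5.3018 kJ/K
dS_surr = -1875.6930/623.5790 = -3.0079 kJ/K
dS_gen = 5.3018 - 3.0079 = 2.2938 kJ/K (irreversible)

dS_gen = 2.2938 kJ/K, irreversible


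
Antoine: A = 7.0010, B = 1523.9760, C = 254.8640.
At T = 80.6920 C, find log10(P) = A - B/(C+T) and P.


C+T = 335.5560
B/(C+T) = 4.5416
log10(P) = 7.0010 - 4.5416 = 2.4594
P = 10^2.4594 = 287.9756 mmHg

287.9756 mmHg


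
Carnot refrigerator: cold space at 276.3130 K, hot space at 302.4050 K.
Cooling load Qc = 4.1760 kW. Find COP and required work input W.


COP = 276.3130 / 26.0920 = 10.5900
W = 4.1760 / 10.5900 = 0.3943 kW

COP = 10.5900, W = 0.3943 kW


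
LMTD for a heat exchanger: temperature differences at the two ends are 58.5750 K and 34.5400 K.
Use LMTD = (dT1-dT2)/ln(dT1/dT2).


dT1/dT2 = 1.6959
ln(dT1/dT2) = 0.5282
LMTD = 24.0350 / 0.5282 = 45.5045 K

45.5045 K


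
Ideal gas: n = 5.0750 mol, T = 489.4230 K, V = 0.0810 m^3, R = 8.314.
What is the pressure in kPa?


P = nRT/V = 5.0750 * 8.314 * 489.4230 / 0.0810
= 20650.4938 / 0.0810 = 254944.3682 Pa = 254.9444 kPa

254.9444 kPa


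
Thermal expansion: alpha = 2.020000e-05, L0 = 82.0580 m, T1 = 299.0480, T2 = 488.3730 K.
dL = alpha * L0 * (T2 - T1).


dT = 189.3250 K
dL = 2.020000e-05 * 82.0580 * 189.3250 = 0.313820 m
L_final = 82.371820 m

dL = 0.313820 m


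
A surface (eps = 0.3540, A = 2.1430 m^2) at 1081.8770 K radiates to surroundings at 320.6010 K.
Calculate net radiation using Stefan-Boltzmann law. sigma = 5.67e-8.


T^4 = 1.3700e+12
Tsurr^4 = 1.0565e+10
Q = 0.3540 * 5.67e-8 * 2.1430 * 1.3594e+12 = 58473.3441 W

58473.3441 W


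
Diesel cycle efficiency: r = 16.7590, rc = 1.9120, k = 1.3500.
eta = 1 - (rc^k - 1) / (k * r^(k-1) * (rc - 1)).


r^(k-1) = 2.6822
rc^k = 2.3989
eta = 0.5764 = 57.6391%

57.6391%


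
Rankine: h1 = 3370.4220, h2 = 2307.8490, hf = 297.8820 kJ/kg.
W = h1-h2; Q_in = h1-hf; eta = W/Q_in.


W = 1062.5730 kJ/kg
Q_in = 3072.5400 kJ/kg
eta = 0.3458 = 34.5829%

eta = 34.5829%


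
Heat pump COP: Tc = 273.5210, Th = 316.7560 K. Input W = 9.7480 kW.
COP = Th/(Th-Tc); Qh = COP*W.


COP = 316.7560 / 43.2350 = 7.3264
Qh = 7.3264 * 9.7480 = 71.4175 kW

COP = 7.3264, Qh = 71.4175 kW


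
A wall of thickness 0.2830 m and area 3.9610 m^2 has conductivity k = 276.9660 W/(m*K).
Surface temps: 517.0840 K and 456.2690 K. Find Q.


dT = 60.8150 K
Q = 276.9660 * 3.9610 * 60.8150 / 0.2830 = 235752.1037 W

235752.1037 W


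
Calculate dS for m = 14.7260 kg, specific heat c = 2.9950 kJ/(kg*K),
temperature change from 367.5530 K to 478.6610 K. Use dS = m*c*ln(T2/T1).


T2/T1 = 1.3023
ln(T2/T1) = 0.2641
dS = 14.7260 * 2.9950 * 0.2641 = 11.6491 kJ/K

11.6491 kJ/K


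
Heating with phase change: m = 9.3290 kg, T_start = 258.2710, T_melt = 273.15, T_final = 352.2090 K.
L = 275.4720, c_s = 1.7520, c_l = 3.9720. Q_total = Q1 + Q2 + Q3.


Q1 (sensible, solid) = 9.3290 * 1.7520 * 14.8790 = 243.1884 kJ
Q2 (latent) = 9.3290 * 275.4720 = 2569.8783 kJ
Q3 (sensible, liquid) = 9.3290 * 3.9720 * 79.0590 = 2929.5145 kJ
Q_total = 5742.5812 kJ

5742.5812 kJ


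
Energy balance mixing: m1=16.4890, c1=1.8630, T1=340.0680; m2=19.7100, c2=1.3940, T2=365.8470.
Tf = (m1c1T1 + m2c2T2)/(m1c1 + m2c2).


num = 20498.4683
den = 58.1947
Tf = 352.2392 K

352.2392 K


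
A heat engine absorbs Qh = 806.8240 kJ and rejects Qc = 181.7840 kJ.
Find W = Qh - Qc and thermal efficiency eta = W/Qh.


W = 806.8240 - 181.7840 = 625.0400 kJ
eta = 625.0400 / 806.8240 = 0.7747 = 77.4692%

W = 625.0400 kJ, eta = 77.4692%


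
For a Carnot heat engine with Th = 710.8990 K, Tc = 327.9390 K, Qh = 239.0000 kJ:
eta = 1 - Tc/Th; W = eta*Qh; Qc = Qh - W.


eta = 1 - 327.9390/710.8990 = 0.5387
W = 0.5387 * 239.0000 = 128.7489 kJ
Qc = 239.0000 - 128.7489 = 110.2511 kJ

eta = 53.8698%, W = 128.7489 kJ, Qc = 110.2511 kJ


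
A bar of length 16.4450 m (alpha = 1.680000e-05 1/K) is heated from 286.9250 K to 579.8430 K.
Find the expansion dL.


dT = 292.9180 K
dL = 1.680000e-05 * 16.4450 * 292.9180 = 0.080926 m
L_final = 16.525926 m

dL = 0.080926 m


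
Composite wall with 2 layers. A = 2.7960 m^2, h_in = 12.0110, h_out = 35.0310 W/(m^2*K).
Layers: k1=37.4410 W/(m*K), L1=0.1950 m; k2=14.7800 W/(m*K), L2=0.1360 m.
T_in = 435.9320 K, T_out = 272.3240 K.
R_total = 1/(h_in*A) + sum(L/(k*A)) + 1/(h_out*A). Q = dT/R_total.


R_conv_in = 1/(12.0110*2.7960) = 0.0298
R_1 = 0.1950/(37.4410*2.7960) = 0.0019
R_2 = 0.1360/(14.7800*2.7960) = 0.0033
R_conv_out = 1/(35.0310*2.7960) = 0.0102
R_total = 0.0451 K/W
Q = 163.6080 / 0.0451 = 3624.4131 W

R_total = 0.0451 K/W, Q = 3624.4131 W
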